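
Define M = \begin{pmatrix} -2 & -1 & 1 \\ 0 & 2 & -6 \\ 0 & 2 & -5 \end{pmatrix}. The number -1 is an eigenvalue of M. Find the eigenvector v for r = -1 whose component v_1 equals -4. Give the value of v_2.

8

M + 1I = [[-1, -1, 1], [0, 3, -6], [0, 2, -4]].
Solving (M + 1I)v = 0 gives the eigenspace spanned by (-4, 8, 4).
With v_1 = -4, v = (-4, 8, 4), so v_2 = 8.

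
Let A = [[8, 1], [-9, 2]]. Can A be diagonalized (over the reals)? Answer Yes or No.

Characteristic polynomial: p(λ) = λ^2 - 10λ + 25 = (λ - 5)^2.
λ = 5 has algebraic multiplicity 2; rank(A − 5I) = 1, so geometric multiplicity = 1.
Geometric multiplicity < algebraic multiplicity, so A is not diagonalizable.

No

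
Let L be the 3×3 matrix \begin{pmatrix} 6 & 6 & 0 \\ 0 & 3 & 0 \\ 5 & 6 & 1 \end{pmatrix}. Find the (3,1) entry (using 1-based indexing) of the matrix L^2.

35

Characteristic polynomial: r^3 - 10r^2 + 27r - 18 = (r - 6)(r - 3)(r - 1), so the eigenvalues are 1, 3, 6.
r=1: eigenvector (0, 0, 1).
r=3: eigenvector (-2, 1, -2).
r=6: eigenvector (1, 0, 1).
P = [[0, -2, 1], [0, 1, 0], [1, -2, 1]], D = diag(1, 3, 6), P⁻¹ = [[-1, 0, 1], [0, 1, 0], [1, 2, 0]].
L² = P·diag(1, 9, 36)·P⁻¹ = [[36, 54, 0], [0, 9, 0], [35, 54, 1]].
The requested entry is 35.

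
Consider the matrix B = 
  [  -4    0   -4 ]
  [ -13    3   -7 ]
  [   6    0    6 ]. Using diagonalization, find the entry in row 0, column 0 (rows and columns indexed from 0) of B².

-8

Characteristic polynomial: s^3 - 5s^2 + 6s = s(s - 3)(s - 2), so the eigenvalues are 0, 2, 3.
s=0: eigenvector (1, 2, -1).
s=2: eigenvector (-2, -5, 3).
s=3: eigenvector (0, 1, 0).
P = [[1, -2, 0], [2, -5, 1], [-1, 3, 0]], D = diag(0, 2, 3), P⁻¹ = [[3, 0, 2], [1, 0, 1], [-1, 1, 1]].
B² = P·diag(0, 4, 9)·P⁻¹ = [[-8, 0, -8], [-29, 9, -11], [12, 0, 12]].
The requested entry is -8.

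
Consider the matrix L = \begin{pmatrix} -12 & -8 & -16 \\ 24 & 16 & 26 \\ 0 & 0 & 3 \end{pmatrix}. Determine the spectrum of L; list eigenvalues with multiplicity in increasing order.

0, 3, 4

Characteristic polynomial: p(s) = s^3 - 7s^2 + 12s = s(s - 4)(s - 3).
Roots (with multiplicity): 0, 3, 4.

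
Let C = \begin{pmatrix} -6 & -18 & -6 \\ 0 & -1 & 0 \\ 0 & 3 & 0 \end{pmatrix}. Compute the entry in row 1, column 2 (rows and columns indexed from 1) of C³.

-648

Characteristic polynomial: t^3 + 7t^2 + 6t = t(t + 1)(t + 6), so the eigenvalues are -6, -1, 0.
t=-1: eigenvector (0, 1, -3).
t=-6: eigenvector (1, 0, 0).
t=0: eigenvector (-1, 0, 1).
P = [[0, 1, -1], [1, 0, 0], [-3, 0, 1]], D = diag(-1, -6, 0), P⁻¹ = [[0, 1, 0], [1, 3, 1], [0, 3, 1]].
C³ = P·diag(-1, -216, 0)·P⁻¹ = [[-216, -648, -216], [0, -1, 0], [0, 3, 0]].
The requested entry is -648.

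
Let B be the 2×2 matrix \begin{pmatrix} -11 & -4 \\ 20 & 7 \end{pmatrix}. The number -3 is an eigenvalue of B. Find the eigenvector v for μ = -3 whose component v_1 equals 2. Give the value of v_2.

B + 3I = [[-8, -4], [20, 10]].
Solving (B + 3I)v = 0 gives the eigenspace spanned by (2, -4).
With v_1 = 2, v = (2, -4), so v_2 = -4.

-4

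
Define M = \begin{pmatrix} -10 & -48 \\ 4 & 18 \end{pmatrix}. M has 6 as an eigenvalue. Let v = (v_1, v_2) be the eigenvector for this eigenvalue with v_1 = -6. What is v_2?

M − 6I = [[-16, -48], [4, 12]].
Solving (M − 6I)v = 0 gives the eigenspace spanned by (-6, 2).
With v_1 = -6, v = (-6, 2), so v_2 = 2.

2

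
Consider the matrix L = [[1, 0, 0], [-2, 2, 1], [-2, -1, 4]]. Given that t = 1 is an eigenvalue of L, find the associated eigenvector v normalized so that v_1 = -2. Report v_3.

-2

L − 1I = [[0, 0, 0], [-2, 1, 1], [-2, -1, 3]].
Solving (L − 1I)v = 0 gives the eigenspace spanned by (-2, -2, -2).
With v_1 = -2, v = (-2, -2, -2), so v_3 = -2.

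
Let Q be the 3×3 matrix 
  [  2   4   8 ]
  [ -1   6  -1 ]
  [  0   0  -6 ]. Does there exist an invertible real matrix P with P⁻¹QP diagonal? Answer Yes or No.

Characteristic polynomial: p(r) = r^3 - 2r^2 - 32r + 96 = (r - 4)^2(r + 6).
r = 4 has algebraic multiplicity 2; rank(Q − 4I) = 2, so geometric multiplicity = 1.
Geometric multiplicity < algebraic multiplicity, so Q is not diagonalizable.

No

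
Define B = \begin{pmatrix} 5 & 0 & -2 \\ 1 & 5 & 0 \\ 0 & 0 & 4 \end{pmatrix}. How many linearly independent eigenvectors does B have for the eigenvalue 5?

1

B − 5I = [[0, 0, -2], [1, 0, 0], [0, 0, -1]].
This matrix has rank 2, so its null space has dimension 3 − 2 = 1.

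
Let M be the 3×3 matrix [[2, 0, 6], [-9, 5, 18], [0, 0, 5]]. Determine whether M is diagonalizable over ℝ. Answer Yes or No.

Characteristic polynomial: p(μ) = μ^3 - 12μ^2 + 45μ - 50 = (μ - 5)^2(μ - 2).
μ = 5 has algebraic multiplicity 2; rank(M − 5I) = 1, so geometric multiplicity = 2.
Every eigenvalue has geometric = algebraic multiplicity, so M is diagonalizable.

Yes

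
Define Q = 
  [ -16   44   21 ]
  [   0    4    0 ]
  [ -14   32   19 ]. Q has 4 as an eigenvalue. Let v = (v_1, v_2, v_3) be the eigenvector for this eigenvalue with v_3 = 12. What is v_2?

-3

Q − 4I = [[-20, 44, 21], [0, 0, 0], [-14, 32, 15]].
Solving (Q − 4I)v = 0 gives the eigenspace spanned by (6, -3, 12).
With v_3 = 12, v = (6, -3, 12), so v_2 = -3.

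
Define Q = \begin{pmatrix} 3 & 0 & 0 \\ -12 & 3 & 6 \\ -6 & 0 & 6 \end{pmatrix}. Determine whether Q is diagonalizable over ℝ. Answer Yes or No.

Yes

Characteristic polynomial: p(r) = r^3 - 12r^2 + 45r - 54 = (r - 6)(r - 3)^2.
r = 3 has algebraic multiplicity 2; rank(Q − 3I) = 1, so geometric multiplicity = 2.
Every eigenvalue has geometric = algebraic multiplicity, so Q is diagonalizable.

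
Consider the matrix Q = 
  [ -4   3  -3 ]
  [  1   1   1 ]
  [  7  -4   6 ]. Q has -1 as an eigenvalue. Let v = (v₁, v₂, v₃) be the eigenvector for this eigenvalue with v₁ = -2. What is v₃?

Q + 1I = [[-3, 3, -3], [1, 2, 1], [7, -4, 7]].
Solving (Q + 1I)v = 0 gives the eigenspace spanned by (-2, 0, 2).
With v₁ = -2, v = (-2, 0, 2), so v₃ = 2.

2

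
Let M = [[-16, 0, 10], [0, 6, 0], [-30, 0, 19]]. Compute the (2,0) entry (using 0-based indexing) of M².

-90

Characteristic polynomial: s^3 - 9s^2 + 14s + 24 = (s - 6)(s - 4)(s + 1), so the eigenvalues are -1, 4, 6.
s=-1: eigenvector (-2, 0, -3).
s=6: eigenvector (0, 1, 0).
s=4: eigenvector (1, 0, 2).
P = [[-2, 0, 1], [0, 1, 0], [-3, 0, 2]], D = diag(-1, 6, 4), P⁻¹ = [[-2, 0, 1], [0, 1, 0], [-3, 0, 2]].
M² = P·diag(1, 36, 16)·P⁻¹ = [[-44, 0, 30], [0, 36, 0], [-90, 0, 61]].
The requested entry is -90.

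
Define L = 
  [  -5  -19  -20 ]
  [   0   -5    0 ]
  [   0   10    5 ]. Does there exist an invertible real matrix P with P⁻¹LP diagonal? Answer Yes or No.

Characteristic polynomial: p(t) = t^3 + 5t^2 - 25t - 125 = (t - 5)(t + 5)^2.
t = -5 has algebraic multiplicity 2; rank(L + 5I) = 2, so geometric multiplicity = 1.
Geometric multiplicity < algebraic multiplicity, so L is not diagonalizable.

No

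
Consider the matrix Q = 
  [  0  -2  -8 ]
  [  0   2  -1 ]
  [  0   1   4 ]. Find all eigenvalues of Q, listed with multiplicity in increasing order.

Characteristic polynomial: p(λ) = λ^3 - 6λ^2 + 9λ = λ(λ - 3)^2.
Roots (with multiplicity): 0, 3, 3.

0, 3, 3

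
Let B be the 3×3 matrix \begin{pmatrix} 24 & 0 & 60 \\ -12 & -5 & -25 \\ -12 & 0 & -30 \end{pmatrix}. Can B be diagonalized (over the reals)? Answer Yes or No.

Characteristic polynomial: p(λ) = λ^3 + 11λ^2 + 30λ = λ(λ + 5)(λ + 6).
All 3 eigenvalues are distinct, so B is diagonalizable.

Yes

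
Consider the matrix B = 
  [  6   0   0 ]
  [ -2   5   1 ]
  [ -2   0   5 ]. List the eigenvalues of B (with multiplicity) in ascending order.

Characteristic polynomial: p(λ) = λ^3 - 16λ^2 + 85λ - 150 = (λ - 6)(λ - 5)^2.
Roots (with multiplicity): 5, 5, 6.

5, 5, 6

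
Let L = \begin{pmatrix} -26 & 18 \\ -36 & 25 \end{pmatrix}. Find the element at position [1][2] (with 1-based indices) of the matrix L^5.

Characteristic polynomial: t^2 + t - 2 = (t - 1)(t + 2), so the eigenvalues are -2, 1.
t=1: eigenvector (-2, -3).
t=-2: eigenvector (3, 4).
P = [[-2, 3], [-3, 4]], D = diag(1, -2), P⁻¹ = [[4, -3], [3, -2]].
L⁵ = P·diag(1, -32)·P⁻¹ = [[-296, 198], [-396, 265]].
The requested entry is 198.

198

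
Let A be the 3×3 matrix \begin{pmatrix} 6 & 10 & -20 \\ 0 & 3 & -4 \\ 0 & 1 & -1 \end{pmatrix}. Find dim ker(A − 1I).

1

A − 1I = [[5, 10, -20], [0, 2, -4], [0, 1, -2]].
This matrix has rank 2, so its null space has dimension 3 − 2 = 1.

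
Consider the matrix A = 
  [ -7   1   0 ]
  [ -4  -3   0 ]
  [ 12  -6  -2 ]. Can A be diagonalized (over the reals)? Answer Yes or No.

Characteristic polynomial: p(t) = t^3 + 12t^2 + 45t + 50 = (t + 2)(t + 5)^2.
t = -5 has algebraic multiplicity 2; rank(A + 5I) = 2, so geometric multiplicity = 1.
Geometric multiplicity < algebraic multiplicity, so A is not diagonalizable.

No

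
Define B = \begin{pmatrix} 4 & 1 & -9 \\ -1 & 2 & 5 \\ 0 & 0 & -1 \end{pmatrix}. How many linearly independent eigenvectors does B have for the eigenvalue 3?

1

B − 3I = [[1, 1, -9], [-1, -1, 5], [0, 0, -4]].
This matrix has rank 2, so its null space has dimension 3 − 2 = 1.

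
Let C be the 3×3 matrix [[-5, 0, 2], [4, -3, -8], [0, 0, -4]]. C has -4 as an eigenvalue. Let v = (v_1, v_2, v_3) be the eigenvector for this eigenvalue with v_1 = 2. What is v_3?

C + 4I = [[-1, 0, 2], [4, 1, -8], [0, 0, 0]].
Solving (C + 4I)v = 0 gives the eigenspace spanned by (2, 0, 1).
With v_1 = 2, v = (2, 0, 1), so v_3 = 1.

1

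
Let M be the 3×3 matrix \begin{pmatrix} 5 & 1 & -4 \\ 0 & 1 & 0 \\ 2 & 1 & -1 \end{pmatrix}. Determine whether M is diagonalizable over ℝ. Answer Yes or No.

No

Characteristic polynomial: p(μ) = μ^3 - 5μ^2 + 7μ - 3 = (μ - 3)(μ - 1)^2.
μ = 1 has algebraic multiplicity 2; rank(M − 1I) = 2, so geometric multiplicity = 1.
Geometric multiplicity < algebraic multiplicity, so M is not diagonalizable.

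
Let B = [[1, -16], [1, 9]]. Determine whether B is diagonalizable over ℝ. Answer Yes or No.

No

Characteristic polynomial: p(r) = r^2 - 10r + 25 = (r - 5)^2.
r = 5 has algebraic multiplicity 2; rank(B − 5I) = 1, so geometric multiplicity = 1.
Geometric multiplicity < algebraic multiplicity, so B is not diagonalizable.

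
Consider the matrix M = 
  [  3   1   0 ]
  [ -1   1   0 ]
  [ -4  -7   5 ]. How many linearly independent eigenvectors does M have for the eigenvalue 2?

M − 2I = [[1, 1, 0], [-1, -1, 0], [-4, -7, 3]].
This matrix has rank 2, so its null space has dimension 3 − 2 = 1.

1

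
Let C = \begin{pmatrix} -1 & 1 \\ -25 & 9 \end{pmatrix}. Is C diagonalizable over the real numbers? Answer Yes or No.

No

Characteristic polynomial: p(r) = r^2 - 8r + 16 = (r - 4)^2.
r = 4 has algebraic multiplicity 2; rank(C − 4I) = 1, so geometric multiplicity = 1.
Geometric multiplicity < algebraic multiplicity, so C is not diagonalizable.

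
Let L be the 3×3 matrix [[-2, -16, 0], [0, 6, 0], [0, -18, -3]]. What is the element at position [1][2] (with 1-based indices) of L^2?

Characteristic polynomial: r^3 - r^2 - 24r - 36 = (r - 6)(r + 2)(r + 3), so the eigenvalues are -3, -2, 6.
r=-2: eigenvector (1, 0, 0).
r=-3: eigenvector (0, 0, 1).
r=6: eigenvector (-2, 1, -2).
P = [[1, 0, -2], [0, 0, 1], [0, 1, -2]], D = diag(-2, -3, 6), P⁻¹ = [[1, 2, 0], [0, 2, 1], [0, 1, 0]].
L² = P·diag(4, 9, 36)·P⁻¹ = [[4, -64, 0], [0, 36, 0], [0, -54, 9]].
The requested entry is -64.

-64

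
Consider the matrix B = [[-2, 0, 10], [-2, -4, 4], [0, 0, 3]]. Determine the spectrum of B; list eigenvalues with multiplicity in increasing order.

Characteristic polynomial: p(s) = s^3 + 3s^2 - 10s - 24 = (s - 3)(s + 2)(s + 4).
Roots (with multiplicity): -4, -2, 3.

-4, -2, 3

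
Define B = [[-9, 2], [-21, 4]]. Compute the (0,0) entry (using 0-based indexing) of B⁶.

Characteristic polynomial: μ^2 + 5μ + 6 = (μ + 2)(μ + 3), so the eigenvalues are -3, -2.
μ=-2: eigenvector (2, 7).
μ=-3: eigenvector (1, 3).
P = [[2, 1], [7, 3]], D = diag(-2, -3), P⁻¹ = [[-3, 1], [7, -2]].
B⁶ = P·diag(64, 729)·P⁻¹ = [[4719, -1330], [13965, -3926]].
The requested entry is 4719.

4719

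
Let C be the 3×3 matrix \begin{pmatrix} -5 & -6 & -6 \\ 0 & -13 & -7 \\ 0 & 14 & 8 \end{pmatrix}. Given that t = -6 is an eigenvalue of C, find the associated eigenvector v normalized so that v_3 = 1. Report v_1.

0

C + 6I = [[1, -6, -6], [0, -7, -7], [0, 14, 14]].
Solving (C + 6I)v = 0 gives the eigenspace spanned by (0, -1, 1).
With v_3 = 1, v = (0, -1, 1), so v_1 = 0.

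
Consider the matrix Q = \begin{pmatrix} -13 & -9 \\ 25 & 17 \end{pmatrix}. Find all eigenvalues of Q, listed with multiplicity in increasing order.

Characteristic polynomial: p(t) = t^2 - 4t + 4 = (t - 2)^2.
Roots (with multiplicity): 2, 2.

2, 2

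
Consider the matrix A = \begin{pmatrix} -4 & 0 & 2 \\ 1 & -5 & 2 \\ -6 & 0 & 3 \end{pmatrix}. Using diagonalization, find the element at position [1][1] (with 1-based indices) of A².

Characteristic polynomial: s^3 + 6s^2 + 5s = s(s + 1)(s + 5), so the eigenvalues are -5, -1, 0.
s=-1: eigenvector (-2, -2, -3).
s=-5: eigenvector (0, 1, 0).
s=0: eigenvector (1, 1, 2).
P = [[-2, 0, 1], [-2, 1, 1], [-3, 0, 2]], D = diag(-1, -5, 0), P⁻¹ = [[-2, 0, 1], [-1, 1, 0], [-3, 0, 2]].
A² = P·diag(1, 25, 0)·P⁻¹ = [[4, 0, -2], [-21, 25, -2], [6, 0, -3]].
The requested entry is 4.

4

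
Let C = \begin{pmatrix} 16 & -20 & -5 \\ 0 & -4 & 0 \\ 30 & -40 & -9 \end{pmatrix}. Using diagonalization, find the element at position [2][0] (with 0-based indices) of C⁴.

Characteristic polynomial: μ^3 - 3μ^2 - 22μ + 24 = (μ - 6)(μ - 1)(μ + 4), so the eigenvalues are -4, 1, 6.
μ=1: eigenvector (-1, 0, -3).
μ=6: eigenvector (1, 0, 2).
μ=-4: eigenvector (2, 1, 4).
P = [[-1, 1, 2], [0, 0, 1], [-3, 2, 4]], D = diag(1, 6, -4), P⁻¹ = [[2, 0, -1], [3, -2, -1], [0, 1, 0]].
C⁴ = P·diag(1, 1296, 256)·P⁻¹ = [[3886, -2080, -1295], [0, 256, 0], [7770, -4160, -2589]].
The requested entry is 7770.

7770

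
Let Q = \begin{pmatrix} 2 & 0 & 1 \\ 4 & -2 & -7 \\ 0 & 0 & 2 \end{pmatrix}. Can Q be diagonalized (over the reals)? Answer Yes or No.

Characteristic polynomial: p(λ) = λ^3 - 2λ^2 - 4λ + 8 = (λ - 2)^2(λ + 2).
λ = 2 has algebraic multiplicity 2; rank(Q − 2I) = 2, so geometric multiplicity = 1.
Geometric multiplicity < algebraic multiplicity, so Q is not diagonalizable.

No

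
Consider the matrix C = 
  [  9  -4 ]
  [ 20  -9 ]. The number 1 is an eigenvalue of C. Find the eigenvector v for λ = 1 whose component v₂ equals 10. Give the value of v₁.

5

C − 1I = [[8, -4], [20, -10]].
Solving (C − 1I)v = 0 gives the eigenspace spanned by (5, 10).
With v₂ = 10, v = (5, 10), so v₁ = 5.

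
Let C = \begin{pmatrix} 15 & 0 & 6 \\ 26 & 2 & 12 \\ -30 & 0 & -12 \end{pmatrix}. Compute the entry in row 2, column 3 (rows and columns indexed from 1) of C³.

Characteristic polynomial: r^3 - 5r^2 + 6r = r(r - 3)(r - 2), so the eigenvalues are 0, 2, 3.
r=3: eigenvector (1, 2, -2).
r=2: eigenvector (0, 1, 0).
r=0: eigenvector (-2, -4, 5).
P = [[1, 0, -2], [2, 1, -4], [-2, 0, 5]], D = diag(3, 2, 0), P⁻¹ = [[5, 0, 2], [-2, 1, 0], [2, 0, 1]].
C³ = P·diag(27, 8, 0)·P⁻¹ = [[135, 0, 54], [254, 8, 108], [-270, 0, -108]].
The requested entry is 108.

108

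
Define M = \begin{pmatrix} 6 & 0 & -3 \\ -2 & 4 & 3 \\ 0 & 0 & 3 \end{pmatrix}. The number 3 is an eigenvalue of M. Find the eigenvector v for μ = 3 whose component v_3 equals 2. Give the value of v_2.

M − 3I = [[3, 0, -3], [-2, 1, 3], [0, 0, 0]].
Solving (M − 3I)v = 0 gives the eigenspace spanned by (2, -2, 2).
With v_3 = 2, v = (2, -2, 2), so v_2 = -2.

-2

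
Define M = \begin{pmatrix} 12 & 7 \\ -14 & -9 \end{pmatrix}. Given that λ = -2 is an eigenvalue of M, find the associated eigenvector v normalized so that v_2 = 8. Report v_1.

M + 2I = [[14, 7], [-14, -7]].
Solving (M + 2I)v = 0 gives the eigenspace spanned by (-4, 8).
With v_2 = 8, v = (-4, 8), so v_1 = -4.

-4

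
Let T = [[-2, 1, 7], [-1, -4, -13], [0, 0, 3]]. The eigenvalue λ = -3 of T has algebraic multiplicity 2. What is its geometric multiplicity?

T + 3I = [[1, 1, 7], [-1, -1, -13], [0, 0, 6]].
This matrix has rank 2, so its null space has dimension 3 − 2 = 1.

1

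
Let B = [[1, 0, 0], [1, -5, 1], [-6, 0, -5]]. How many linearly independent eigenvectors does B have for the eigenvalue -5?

B + 5I = [[6, 0, 0], [1, 0, 1], [-6, 0, 0]].
This matrix has rank 2, so its null space has dimension 3 − 2 = 1.

1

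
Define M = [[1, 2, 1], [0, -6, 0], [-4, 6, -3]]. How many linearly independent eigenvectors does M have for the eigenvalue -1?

M + 1I = [[2, 2, 1], [0, -5, 0], [-4, 6, -2]].
This matrix has rank 2, so its null space has dimension 3 − 2 = 1.

1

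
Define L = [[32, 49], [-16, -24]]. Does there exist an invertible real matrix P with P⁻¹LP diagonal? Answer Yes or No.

No

Characteristic polynomial: p(s) = s^2 - 8s + 16 = (s - 4)^2.
s = 4 has algebraic multiplicity 2; rank(L − 4I) = 1, so geometric multiplicity = 1.
Geometric multiplicity < algebraic multiplicity, so L is not diagonalizable.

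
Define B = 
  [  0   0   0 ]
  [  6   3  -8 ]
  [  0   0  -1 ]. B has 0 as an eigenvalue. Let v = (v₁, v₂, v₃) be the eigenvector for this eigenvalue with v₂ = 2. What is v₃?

B = [[0, 0, 0], [6, 3, -8], [0, 0, -1]].
Solving (B)v = 0 gives the eigenspace spanned by (-1, 2, 0).
With v₂ = 2, v = (-1, 2, 0), so v₃ = 0.

0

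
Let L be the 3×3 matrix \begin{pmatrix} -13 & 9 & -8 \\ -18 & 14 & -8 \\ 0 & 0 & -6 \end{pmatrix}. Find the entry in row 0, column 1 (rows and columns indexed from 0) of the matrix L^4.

Characteristic polynomial: λ^3 + 5λ^2 - 26λ - 120 = (λ - 5)(λ + 4)(λ + 6), so the eigenvalues are -6, -4, 5.
λ=5: eigenvector (-1, -2, 0).
λ=-4: eigenvector (1, 1, 0).
λ=-6: eigenvector (4, 4, 1).
P = [[-1, 1, 4], [-2, 1, 4], [0, 0, 1]], D = diag(5, -4, -6), P⁻¹ = [[1, -1, 0], [2, -1, -4], [0, 0, 1]].
L⁴ = P·diag(625, 256, 1296)·P⁻¹ = [[-113, 369, 4160], [-738, 994, 4160], [0, 0, 1296]].
The requested entry is 369.

369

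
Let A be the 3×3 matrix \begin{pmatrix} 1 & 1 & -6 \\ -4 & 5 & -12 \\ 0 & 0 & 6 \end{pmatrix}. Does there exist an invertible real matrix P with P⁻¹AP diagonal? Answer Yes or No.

Characteristic polynomial: p(s) = s^3 - 12s^2 + 45s - 54 = (s - 6)(s - 3)^2.
s = 3 has algebraic multiplicity 2; rank(A − 3I) = 2, so geometric multiplicity = 1.
Geometric multiplicity < algebraic multiplicity, so A is not diagonalizable.

No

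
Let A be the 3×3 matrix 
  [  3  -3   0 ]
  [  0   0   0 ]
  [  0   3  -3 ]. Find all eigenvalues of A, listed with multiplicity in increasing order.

Characteristic polynomial: p(t) = t^3 - 9t = t(t - 3)(t + 3).
Roots (with multiplicity): -3, 0, 3.

-3, 0, 3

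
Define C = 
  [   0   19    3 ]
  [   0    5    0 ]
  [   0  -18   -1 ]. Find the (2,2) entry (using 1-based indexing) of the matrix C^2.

25

Characteristic polynomial: μ^3 - 4μ^2 - 5μ = μ(μ - 5)(μ + 1), so the eigenvalues are -1, 0, 5.
μ=0: eigenvector (1, 0, 0).
μ=5: eigenvector (2, 1, -3).
μ=-1: eigenvector (-3, 0, 1).
P = [[1, 2, -3], [0, 1, 0], [0, -3, 1]], D = diag(0, 5, -1), P⁻¹ = [[1, 7, 3], [0, 1, 0], [0, 3, 1]].
C² = P·diag(0, 25, 1)·P⁻¹ = [[0, 41, -3], [0, 25, 0], [0, -72, 1]].
The requested entry is 25.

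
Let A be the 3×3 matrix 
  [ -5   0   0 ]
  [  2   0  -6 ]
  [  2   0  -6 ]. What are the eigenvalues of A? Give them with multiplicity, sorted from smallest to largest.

-6, -5, 0

Characteristic polynomial: p(μ) = μ^3 + 11μ^2 + 30μ = μ(μ + 5)(μ + 6).
Roots (with multiplicity): -6, -5, 0.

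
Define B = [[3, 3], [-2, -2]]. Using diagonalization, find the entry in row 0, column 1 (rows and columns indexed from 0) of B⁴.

3

Characteristic polynomial: r^2 - r = r(r - 1), so the eigenvalues are 0, 1.
r=0: eigenvector (1, -1).
r=1: eigenvector (3, -2).
P = [[1, 3], [-1, -2]], D = diag(0, 1), P⁻¹ = [[-2, -3], [1, 1]].
B⁴ = P·diag(0, 1)·P⁻¹ = [[3, 3], [-2, -2]].
The requested entry is 3.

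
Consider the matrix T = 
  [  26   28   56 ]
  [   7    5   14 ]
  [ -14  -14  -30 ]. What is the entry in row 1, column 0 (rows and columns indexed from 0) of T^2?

21

Characteristic polynomial: λ^3 - λ^2 - 16λ - 20 = (λ - 5)(λ + 2)^2, so the eigenvalues are -2, -2, 5.
λ=-2: eigenvector (1, -1, 0).
λ=5: eigenvector (4, 1, -2).
λ=-2: eigenvector (-2, 0, 1).
P = [[1, 4, -2], [-1, 1, 0], [0, -2, 1]], D = diag(-2, 5, -2), P⁻¹ = [[1, 0, 2], [1, 1, 2], [2, 2, 5]].
T² = P·diag(4, 25, 4)·P⁻¹ = [[88, 84, 168], [21, 25, 42], [-42, -42, -80]].
The requested entry is 21.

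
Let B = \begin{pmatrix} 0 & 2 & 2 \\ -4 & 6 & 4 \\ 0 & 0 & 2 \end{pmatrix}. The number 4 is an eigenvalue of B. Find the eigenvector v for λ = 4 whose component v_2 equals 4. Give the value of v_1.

2

B − 4I = [[-4, 2, 2], [-4, 2, 4], [0, 0, -2]].
Solving (B − 4I)v = 0 gives the eigenspace spanned by (2, 4, 0).
With v_2 = 4, v = (2, 4, 0), so v_1 = 2.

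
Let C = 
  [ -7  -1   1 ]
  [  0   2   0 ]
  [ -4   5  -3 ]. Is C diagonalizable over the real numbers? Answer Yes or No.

Characteristic polynomial: p(μ) = μ^3 + 8μ^2 + 5μ - 50 = (μ - 2)(μ + 5)^2.
μ = -5 has algebraic multiplicity 2; rank(C + 5I) = 2, so geometric multiplicity = 1.
Geometric multiplicity < algebraic multiplicity, so C is not diagonalizable.

No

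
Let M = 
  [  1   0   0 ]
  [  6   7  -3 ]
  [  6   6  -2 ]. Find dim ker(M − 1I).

2

M − 1I = [[0, 0, 0], [6, 6, -3], [6, 6, -3]].
This matrix has rank 1, so its null space has dimension 3 − 1 = 2.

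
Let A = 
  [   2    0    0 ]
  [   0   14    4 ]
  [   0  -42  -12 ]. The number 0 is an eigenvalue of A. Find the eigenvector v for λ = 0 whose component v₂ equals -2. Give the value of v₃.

A = [[2, 0, 0], [0, 14, 4], [0, -42, -12]].
Solving (A)v = 0 gives the eigenspace spanned by (0, -2, 7).
With v₂ = -2, v = (0, -2, 7), so v₃ = 7.

7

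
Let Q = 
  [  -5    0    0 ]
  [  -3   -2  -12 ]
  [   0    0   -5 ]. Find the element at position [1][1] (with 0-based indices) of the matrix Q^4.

Characteristic polynomial: λ^3 + 12λ^2 + 45λ + 50 = (λ + 2)(λ + 5)^2, so the eigenvalues are -5, -5, -2.
λ=-5: eigenvector (1, 1, 0).
λ=-2: eigenvector (0, 1, 0).
λ=-5: eigenvector (0, 4, 1).
P = [[1, 0, 0], [1, 1, 4], [0, 0, 1]], D = diag(-5, -2, -5), P⁻¹ = [[1, 0, 0], [-1, 1, -4], [0, 0, 1]].
Q⁴ = P·diag(625, 16, 625)·P⁻¹ = [[625, 0, 0], [609, 16, 2436], [0, 0, 625]].
The requested entry is 16.

16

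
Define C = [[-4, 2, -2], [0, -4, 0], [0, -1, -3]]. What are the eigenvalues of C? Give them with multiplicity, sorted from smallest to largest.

-4, -4, -3

Characteristic polynomial: p(r) = r^3 + 11r^2 + 40r + 48 = (r + 3)(r + 4)^2.
Roots (with multiplicity): -4, -4, -3.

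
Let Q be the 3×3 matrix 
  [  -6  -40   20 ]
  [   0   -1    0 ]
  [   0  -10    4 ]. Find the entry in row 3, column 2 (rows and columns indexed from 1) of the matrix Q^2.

-30

Characteristic polynomial: t^3 + 3t^2 - 22t - 24 = (t - 4)(t + 1)(t + 6), so the eigenvalues are -6, -1, 4.
t=4: eigenvector (2, 0, 1).
t=-1: eigenvector (0, 1, 2).
t=-6: eigenvector (1, 0, 0).
P = [[2, 0, 1], [0, 1, 0], [1, 2, 0]], D = diag(4, -1, -6), P⁻¹ = [[0, -2, 1], [0, 1, 0], [1, 4, -2]].
Q² = P·diag(16, 1, 36)·P⁻¹ = [[36, 80, -40], [0, 1, 0], [0, -30, 16]].
The requested entry is -30.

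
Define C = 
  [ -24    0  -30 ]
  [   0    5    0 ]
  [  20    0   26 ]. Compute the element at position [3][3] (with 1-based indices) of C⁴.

3376

Characteristic polynomial: λ^3 - 7λ^2 - 14λ + 120 = (λ - 6)(λ - 5)(λ + 4), so the eigenvalues are -4, 5, 6.
λ=5: eigenvector (0, 1, 0).
λ=6: eigenvector (-1, 0, 1).
λ=-4: eigenvector (-3, 0, 2).
P = [[0, -1, -3], [1, 0, 0], [0, 1, 2]], D = diag(5, 6, -4), P⁻¹ = [[0, 1, 0], [2, 0, 3], [-1, 0, -1]].
C⁴ = P·diag(625, 1296, 256)·P⁻¹ = [[-1824, 0, -3120], [0, 625, 0], [2080, 0, 3376]].
The requested entry is 3376.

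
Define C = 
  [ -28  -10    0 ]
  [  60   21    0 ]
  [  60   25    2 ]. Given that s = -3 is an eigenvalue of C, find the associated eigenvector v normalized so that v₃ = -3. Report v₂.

C + 3I = [[-25, -10, 0], [60, 24, 0], [60, 25, 5]].
Solving (C + 3I)v = 0 gives the eigenspace spanned by (-6, 15, -3).
With v₃ = -3, v = (-6, 15, -3), so v₂ = 15.

15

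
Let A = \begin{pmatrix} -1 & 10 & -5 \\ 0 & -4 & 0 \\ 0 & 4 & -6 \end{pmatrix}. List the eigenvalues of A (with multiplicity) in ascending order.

Characteristic polynomial: p(t) = t^3 + 11t^2 + 34t + 24 = (t + 1)(t + 4)(t + 6).
Roots (with multiplicity): -6, -4, -1.

-6, -4, -1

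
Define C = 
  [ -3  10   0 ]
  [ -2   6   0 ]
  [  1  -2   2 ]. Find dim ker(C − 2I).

C − 2I = [[-5, 10, 0], [-2, 4, 0], [1, -2, 0]].
This matrix has rank 1, so its null space has dimension 3 − 1 = 2.

2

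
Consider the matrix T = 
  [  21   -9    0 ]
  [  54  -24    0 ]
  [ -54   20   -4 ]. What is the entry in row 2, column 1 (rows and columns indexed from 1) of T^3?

1458

Characteristic polynomial: μ^3 + 7μ^2 - 6μ - 72 = (μ - 3)(μ + 4)(μ + 6), so the eigenvalues are -6, -4, 3.
μ=3: eigenvector (1, 2, -2).
μ=-4: eigenvector (0, 0, 1).
μ=-6: eigenvector (-1, -3, 3).
P = [[1, 0, -1], [2, 0, -3], [-2, 1, 3]], D = diag(3, -4, -6), P⁻¹ = [[3, -1, 0], [0, 1, 1], [2, -1, 0]].
T³ = P·diag(27, -64, -216)·P⁻¹ = [[513, -243, 0], [1458, -702, 0], [-1458, 638, -64]].
The requested entry is 1458.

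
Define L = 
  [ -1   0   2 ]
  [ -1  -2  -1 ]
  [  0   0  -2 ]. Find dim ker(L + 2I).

L + 2I = [[1, 0, 2], [-1, 0, -1], [0, 0, 0]].
This matrix has rank 2, so its null space has dimension 3 − 2 = 1.

1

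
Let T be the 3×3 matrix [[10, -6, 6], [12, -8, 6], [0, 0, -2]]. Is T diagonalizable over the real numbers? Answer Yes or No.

Characteristic polynomial: p(μ) = μ^3 - 12μ - 16 = (μ - 4)(μ + 2)^2.
μ = -2 has algebraic multiplicity 2; rank(T + 2I) = 1, so geometric multiplicity = 2.
Every eigenvalue has geometric = algebraic multiplicity, so T is diagonalizable.

Yes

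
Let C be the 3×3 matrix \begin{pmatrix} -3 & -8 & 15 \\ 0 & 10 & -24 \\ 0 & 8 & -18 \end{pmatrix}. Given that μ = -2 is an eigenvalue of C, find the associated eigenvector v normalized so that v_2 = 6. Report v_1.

-3

C + 2I = [[-1, -8, 15], [0, 12, -24], [0, 8, -16]].
Solving (C + 2I)v = 0 gives the eigenspace spanned by (-3, 6, 3).
With v_2 = 6, v = (-3, 6, 3), so v_1 = -3.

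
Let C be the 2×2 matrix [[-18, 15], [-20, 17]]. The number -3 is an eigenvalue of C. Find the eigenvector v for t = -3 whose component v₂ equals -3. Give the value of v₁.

C + 3I = [[-15, 15], [-20, 20]].
Solving (C + 3I)v = 0 gives the eigenspace spanned by (-3, -3).
With v₂ = -3, v = (-3, -3), so v₁ = -3.

-3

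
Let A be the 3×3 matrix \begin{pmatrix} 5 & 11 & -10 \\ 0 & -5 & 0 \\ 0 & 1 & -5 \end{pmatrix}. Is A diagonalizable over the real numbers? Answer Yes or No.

Characteristic polynomial: p(t) = t^3 + 5t^2 - 25t - 125 = (t - 5)(t + 5)^2.
t = -5 has algebraic multiplicity 2; rank(A + 5I) = 2, so geometric multiplicity = 1.
Geometric multiplicity < algebraic multiplicity, so A is not diagonalizable.

No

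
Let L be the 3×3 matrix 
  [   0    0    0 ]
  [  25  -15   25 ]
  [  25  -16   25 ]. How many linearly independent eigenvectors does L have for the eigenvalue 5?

L − 5I = [[-5, 0, 0], [25, -20, 25], [25, -16, 20]].
This matrix has rank 2, so its null space has dimension 3 − 2 = 1.

1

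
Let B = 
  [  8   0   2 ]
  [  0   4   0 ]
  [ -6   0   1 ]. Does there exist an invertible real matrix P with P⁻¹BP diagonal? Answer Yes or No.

Characteristic polynomial: p(s) = s^3 - 13s^2 + 56s - 80 = (s - 5)(s - 4)^2.
s = 4 has algebraic multiplicity 2; rank(B − 4I) = 1, so geometric multiplicity = 2.
Every eigenvalue has geometric = algebraic multiplicity, so B is diagonalizable.

Yes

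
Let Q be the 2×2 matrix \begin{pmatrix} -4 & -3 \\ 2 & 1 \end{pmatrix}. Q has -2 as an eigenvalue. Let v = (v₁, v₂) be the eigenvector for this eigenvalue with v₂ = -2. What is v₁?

3

Q + 2I = [[-2, -3], [2, 3]].
Solving (Q + 2I)v = 0 gives the eigenspace spanned by (3, -2).
With v₂ = -2, v = (3, -2), so v₁ = 3.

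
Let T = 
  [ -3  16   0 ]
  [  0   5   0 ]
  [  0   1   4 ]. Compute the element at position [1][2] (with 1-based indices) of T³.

304

Characteristic polynomial: r^3 - 6r^2 - 7r + 60 = (r - 5)(r - 4)(r + 3), so the eigenvalues are -3, 4, 5.
r=-3: eigenvector (1, 0, 0).
r=5: eigenvector (2, 1, 1).
r=4: eigenvector (0, 0, 1).
P = [[1, 2, 0], [0, 1, 0], [0, 1, 1]], D = diag(-3, 5, 4), P⁻¹ = [[1, -2, 0], [0, 1, 0], [0, -1, 1]].
T³ = P·diag(-27, 125, 64)·P⁻¹ = [[-27, 304, 0], [0, 125, 0], [0, 61, 64]].
The requested entry is 304.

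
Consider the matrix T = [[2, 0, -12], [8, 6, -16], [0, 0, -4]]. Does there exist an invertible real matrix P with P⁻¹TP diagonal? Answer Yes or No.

Characteristic polynomial: p(μ) = μ^3 - 4μ^2 - 20μ + 48 = (μ - 6)(μ - 2)(μ + 4).
All 3 eigenvalues are distinct, so T is diagonalizable.

Yes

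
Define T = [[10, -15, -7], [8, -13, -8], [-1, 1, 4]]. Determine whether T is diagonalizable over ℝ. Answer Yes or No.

Characteristic polynomial: p(μ) = μ^3 - μ^2 - 21μ + 45 = (μ - 3)^2(μ + 5).
μ = 3 has algebraic multiplicity 2; rank(T − 3I) = 2, so geometric multiplicity = 1.
Geometric multiplicity < algebraic multiplicity, so T is not diagonalizable.

No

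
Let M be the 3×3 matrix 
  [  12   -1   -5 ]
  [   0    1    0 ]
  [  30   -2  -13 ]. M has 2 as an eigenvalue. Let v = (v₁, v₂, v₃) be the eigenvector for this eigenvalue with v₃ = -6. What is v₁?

M − 2I = [[10, -1, -5], [0, -1, 0], [30, -2, -15]].
Solving (M − 2I)v = 0 gives the eigenspace spanned by (-3, 0, -6).
With v₃ = -6, v = (-3, 0, -6), so v₁ = -3.

-3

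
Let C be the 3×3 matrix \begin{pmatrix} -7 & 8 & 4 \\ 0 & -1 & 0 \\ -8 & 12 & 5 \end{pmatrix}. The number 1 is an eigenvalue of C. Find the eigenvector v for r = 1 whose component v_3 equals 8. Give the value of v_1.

4

C − 1I = [[-8, 8, 4], [0, -2, 0], [-8, 12, 4]].
Solving (C − 1I)v = 0 gives the eigenspace spanned by (4, 0, 8).
With v_3 = 8, v = (4, 0, 8), so v_1 = 4.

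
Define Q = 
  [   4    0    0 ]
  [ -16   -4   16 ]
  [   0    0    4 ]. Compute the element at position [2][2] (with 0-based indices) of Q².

16

Characteristic polynomial: s^3 - 4s^2 - 16s + 64 = (s - 4)^2(s + 4), so the eigenvalues are -4, 4, 4.
s=4: eigenvector (1, -2, 0).
s=-4: eigenvector (0, 1, 0).
s=4: eigenvector (0, 2, 1).
P = [[1, 0, 0], [-2, 1, 2], [0, 0, 1]], D = diag(4, -4, 4), P⁻¹ = [[1, 0, 0], [2, 1, -2], [0, 0, 1]].
Q² = P·diag(16, 16, 16)·P⁻¹ = [[16, 0, 0], [0, 16, 0], [0, 0, 16]].
The requested entry is 16.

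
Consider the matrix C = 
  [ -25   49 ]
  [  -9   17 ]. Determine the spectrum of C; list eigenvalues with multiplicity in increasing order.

Characteristic polynomial: p(r) = r^2 + 8r + 16 = (r + 4)^2.
Roots (with multiplicity): -4, -4.

-4, -4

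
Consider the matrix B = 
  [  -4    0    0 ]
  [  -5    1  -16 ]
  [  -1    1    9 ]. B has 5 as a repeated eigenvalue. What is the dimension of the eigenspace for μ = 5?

B − 5I = [[-9, 0, 0], [-5, -4, -16], [-1, 1, 4]].
This matrix has rank 2, so its null space has dimension 3 − 2 = 1.

1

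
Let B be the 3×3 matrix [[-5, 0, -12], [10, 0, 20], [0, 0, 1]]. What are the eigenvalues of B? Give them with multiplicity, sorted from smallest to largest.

Characteristic polynomial: p(r) = r^3 + 4r^2 - 5r = r(r - 1)(r + 5).
Roots (with multiplicity): -5, 0, 1.

-5, 0, 1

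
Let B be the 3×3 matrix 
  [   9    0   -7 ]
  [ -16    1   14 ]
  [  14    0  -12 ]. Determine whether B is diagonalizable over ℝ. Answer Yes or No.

Characteristic polynomial: p(λ) = λ^3 + 2λ^2 - 13λ + 10 = (λ - 2)(λ - 1)(λ + 5).
All 3 eigenvalues are distinct, so B is diagonalizable.

Yes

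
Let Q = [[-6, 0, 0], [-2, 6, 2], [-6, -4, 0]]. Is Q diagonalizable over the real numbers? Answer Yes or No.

Characteristic polynomial: p(λ) = λ^3 - 28λ + 48 = (λ - 4)(λ - 2)(λ + 6).
All 3 eigenvalues are distinct, so Q is diagonalizable.

Yes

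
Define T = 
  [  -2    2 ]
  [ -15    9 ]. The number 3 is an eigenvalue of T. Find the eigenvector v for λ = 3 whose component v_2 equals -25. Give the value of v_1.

-10

T − 3I = [[-5, 2], [-15, 6]].
Solving (T − 3I)v = 0 gives the eigenspace spanned by (-10, -25).
With v_2 = -25, v = (-10, -25), so v_1 = -10.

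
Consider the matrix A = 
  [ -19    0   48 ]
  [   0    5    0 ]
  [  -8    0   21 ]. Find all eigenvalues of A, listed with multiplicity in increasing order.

-3, 5, 5

Characteristic polynomial: p(s) = s^3 - 7s^2 - 5s + 75 = (s - 5)^2(s + 3).
Roots (with multiplicity): -3, 5, 5.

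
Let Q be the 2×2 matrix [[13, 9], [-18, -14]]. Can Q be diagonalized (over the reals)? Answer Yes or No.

Yes

Characteristic polynomial: p(t) = t^2 + t - 20 = (t - 4)(t + 5).
All 2 eigenvalues are distinct, so Q is diagonalizable.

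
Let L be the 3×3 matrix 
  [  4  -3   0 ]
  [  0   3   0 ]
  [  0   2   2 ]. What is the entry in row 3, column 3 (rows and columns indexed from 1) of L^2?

4

Characteristic polynomial: t^3 - 9t^2 + 26t - 24 = (t - 4)(t - 3)(t - 2), so the eigenvalues are 2, 3, 4.
t=4: eigenvector (1, 0, 0).
t=3: eigenvector (3, 1, 2).
t=2: eigenvector (0, 0, 1).
P = [[1, 3, 0], [0, 1, 0], [0, 2, 1]], D = diag(4, 3, 2), P⁻¹ = [[1, -3, 0], [0, 1, 0], [0, -2, 1]].
L² = P·diag(16, 9, 4)·P⁻¹ = [[16, -21, 0], [0, 9, 0], [0, 10, 4]].
The requested entry is 4.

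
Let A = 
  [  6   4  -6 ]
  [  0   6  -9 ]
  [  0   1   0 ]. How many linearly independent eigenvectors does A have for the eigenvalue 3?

A − 3I = [[3, 4, -6], [0, 3, -9], [0, 1, -3]].
This matrix has rank 2, so its null space has dimension 3 − 2 = 1.

1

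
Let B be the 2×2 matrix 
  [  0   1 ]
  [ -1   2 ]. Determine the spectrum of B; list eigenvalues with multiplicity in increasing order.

Characteristic polynomial: p(s) = s^2 - 2s + 1 = (s - 1)^2.
Roots (with multiplicity): 1, 1.

1, 1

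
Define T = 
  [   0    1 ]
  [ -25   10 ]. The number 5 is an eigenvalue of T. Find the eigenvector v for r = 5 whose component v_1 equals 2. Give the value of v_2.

10

T − 5I = [[-5, 1], [-25, 5]].
Solving (T − 5I)v = 0 gives the eigenspace spanned by (2, 10).
With v_1 = 2, v = (2, 10), so v_2 = 10.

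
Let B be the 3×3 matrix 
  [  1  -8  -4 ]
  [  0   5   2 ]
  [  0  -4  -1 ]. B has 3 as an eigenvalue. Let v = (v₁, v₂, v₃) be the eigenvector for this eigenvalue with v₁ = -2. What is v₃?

B − 3I = [[-2, -8, -4], [0, 2, 2], [0, -4, -4]].
Solving (B − 3I)v = 0 gives the eigenspace spanned by (-2, 1, -1).
With v₁ = -2, v = (-2, 1, -1), so v₃ = -1.

-1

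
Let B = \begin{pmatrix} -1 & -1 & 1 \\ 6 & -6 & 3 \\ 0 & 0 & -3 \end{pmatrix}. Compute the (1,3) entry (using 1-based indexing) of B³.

37

Characteristic polynomial: μ^3 + 10μ^2 + 33μ + 36 = (μ + 3)^2(μ + 4), so the eigenvalues are -4, -3, -3.
μ=-3: eigenvector (1, 0, -2).
μ=-4: eigenvector (1, 3, 0).
μ=-3: eigenvector (0, 1, 1).
P = [[1, 1, 0], [0, 3, 1], [-2, 0, 1]], D = diag(-3, -4, -3), P⁻¹ = [[3, -1, 1], [-2, 1, -1], [6, -2, 3]].
B³ = P·diag(-27, -64, -27)·P⁻¹ = [[47, -37, 37], [222, -138, 111], [0, 0, -27]].
The requested entry is 37.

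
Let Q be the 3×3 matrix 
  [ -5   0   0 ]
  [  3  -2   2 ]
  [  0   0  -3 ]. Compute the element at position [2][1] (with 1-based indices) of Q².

Characteristic polynomial: s^3 + 10s^2 + 31s + 30 = (s + 2)(s + 3)(s + 5), so the eigenvalues are -5, -3, -2.
s=-5: eigenvector (1, -1, 0).
s=-2: eigenvector (0, 1, 0).
s=-3: eigenvector (0, -2, 1).
P = [[1, 0, 0], [-1, 1, -2], [0, 0, 1]], D = diag(-5, -2, -3), P⁻¹ = [[1, 0, 0], [1, 1, 2], [0, 0, 1]].
Q² = P·diag(25, 4, 9)·P⁻¹ = [[25, 0, 0], [-21, 4, -10], [0, 0, 9]].
The requested entry is -21.

-21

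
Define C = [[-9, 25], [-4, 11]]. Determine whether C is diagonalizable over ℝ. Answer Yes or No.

No

Characteristic polynomial: p(s) = s^2 - 2s + 1 = (s - 1)^2.
s = 1 has algebraic multiplicity 2; rank(C − 1I) = 1, so geometric multiplicity = 1.
Geometric multiplicity < algebraic multiplicity, so C is not diagonalizable.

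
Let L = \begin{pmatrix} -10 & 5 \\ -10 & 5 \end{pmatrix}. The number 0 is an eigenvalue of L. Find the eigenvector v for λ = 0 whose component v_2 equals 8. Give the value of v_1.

L = [[-10, 5], [-10, 5]].
Solving (L)v = 0 gives the eigenspace spanned by (4, 8).
With v_2 = 8, v = (4, 8), so v_1 = 4.

4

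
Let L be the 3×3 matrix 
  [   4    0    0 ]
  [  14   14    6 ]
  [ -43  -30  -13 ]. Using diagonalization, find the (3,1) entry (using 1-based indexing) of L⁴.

15

Characteristic polynomial: t^3 - 5t^2 + 2t + 8 = (t - 4)(t - 2)(t + 1), so the eigenvalues are -1, 2, 4.
t=4: eigenvector (1, -2, 1).
t=2: eigenvector (0, 1, -2).
t=-1: eigenvector (0, -2, 5).
P = [[1, 0, 0], [-2, 1, -2], [1, -2, 5]], D = diag(4, 2, -1), P⁻¹ = [[1, 0, 0], [8, 5, 2], [3, 2, 1]].
L⁴ = P·diag(256, 16, 1)·P⁻¹ = [[256, 0, 0], [-390, 76, 30], [15, -150, -59]].
The requested entry is 15.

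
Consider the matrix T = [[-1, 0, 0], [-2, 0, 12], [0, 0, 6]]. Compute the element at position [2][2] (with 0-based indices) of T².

Characteristic polynomial: s^3 - 5s^2 - 6s = s(s - 6)(s + 1), so the eigenvalues are -1, 0, 6.
s=-1: eigenvector (1, 2, 0).
s=0: eigenvector (0, 1, 0).
s=6: eigenvector (0, 2, 1).
P = [[1, 0, 0], [2, 1, 2], [0, 0, 1]], D = diag(-1, 0, 6), P⁻¹ = [[1, 0, 0], [-2, 1, -2], [0, 0, 1]].
T² = P·diag(1, 0, 36)·P⁻¹ = [[1, 0, 0], [2, 0, 72], [0, 0, 36]].
The requested entry is 36.

36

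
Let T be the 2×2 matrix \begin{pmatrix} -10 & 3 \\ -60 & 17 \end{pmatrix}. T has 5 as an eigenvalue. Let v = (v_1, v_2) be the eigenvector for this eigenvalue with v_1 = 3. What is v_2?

T − 5I = [[-15, 3], [-60, 12]].
Solving (T − 5I)v = 0 gives the eigenspace spanned by (3, 15).
With v_1 = 3, v = (3, 15), so v_2 = 15.

15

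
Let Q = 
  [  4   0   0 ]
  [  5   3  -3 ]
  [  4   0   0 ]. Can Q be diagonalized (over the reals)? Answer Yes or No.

Characteristic polynomial: p(μ) = μ^3 - 7μ^2 + 12μ = μ(μ - 4)(μ - 3).
All 3 eigenvalues are distinct, so Q is diagonalizable.

Yes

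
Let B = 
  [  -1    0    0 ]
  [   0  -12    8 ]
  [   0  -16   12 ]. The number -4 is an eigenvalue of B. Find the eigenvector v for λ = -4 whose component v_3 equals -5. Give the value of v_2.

-5

B + 4I = [[3, 0, 0], [0, -8, 8], [0, -16, 16]].
Solving (B + 4I)v = 0 gives the eigenspace spanned by (0, -5, -5).
With v_3 = -5, v = (0, -5, -5), so v_2 = -5.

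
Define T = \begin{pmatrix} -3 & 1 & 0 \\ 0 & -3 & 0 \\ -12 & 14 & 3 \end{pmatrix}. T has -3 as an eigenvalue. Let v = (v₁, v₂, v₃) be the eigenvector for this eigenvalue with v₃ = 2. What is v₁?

1

T + 3I = [[0, 1, 0], [0, 0, 0], [-12, 14, 6]].
Solving (T + 3I)v = 0 gives the eigenspace spanned by (1, 0, 2).
With v₃ = 2, v = (1, 0, 2), so v₁ = 1.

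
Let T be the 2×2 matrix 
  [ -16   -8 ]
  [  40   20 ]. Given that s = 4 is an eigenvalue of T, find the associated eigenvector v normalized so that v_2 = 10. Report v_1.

-4

T − 4I = [[-20, -8], [40, 16]].
Solving (T − 4I)v = 0 gives the eigenspace spanned by (-4, 10).
With v_2 = 10, v = (-4, 10), so v_1 = -4.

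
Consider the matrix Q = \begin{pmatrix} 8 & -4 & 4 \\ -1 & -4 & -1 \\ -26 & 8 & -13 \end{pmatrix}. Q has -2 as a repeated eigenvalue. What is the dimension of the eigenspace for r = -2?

1

Q + 2I = [[10, -4, 4], [-1, -2, -1], [-26, 8, -11]].
This matrix has rank 2, so its null space has dimension 3 − 2 = 1.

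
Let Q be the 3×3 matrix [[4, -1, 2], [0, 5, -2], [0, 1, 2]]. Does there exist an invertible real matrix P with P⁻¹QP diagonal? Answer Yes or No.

Characteristic polynomial: p(t) = t^3 - 11t^2 + 40t - 48 = (t - 4)^2(t - 3).
t = 4 has algebraic multiplicity 2; rank(Q − 4I) = 1, so geometric multiplicity = 2.
Every eigenvalue has geometric = algebraic multiplicity, so Q is diagonalizable.

Yes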